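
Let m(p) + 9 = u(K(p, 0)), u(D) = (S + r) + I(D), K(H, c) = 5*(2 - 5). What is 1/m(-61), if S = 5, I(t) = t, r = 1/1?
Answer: -1/18 ≈ -0.055556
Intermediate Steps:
r = 1
K(H, c) = -15 (K(H, c) = 5*(-3) = -15)
u(D) = 6 + D (u(D) = (5 + 1) + D = 6 + D)
m(p) = -18 (m(p) = -9 + (6 - 15) = -9 - 9 = -18)
1/m(-61) = 1/(-18) = -1/18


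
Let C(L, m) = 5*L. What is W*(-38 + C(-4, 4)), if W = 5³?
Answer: -7250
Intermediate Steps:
W = 125
W*(-38 + C(-4, 4)) = 125*(-38 + 5*(-4)) = 125*(-38 - 20) = 125*(-58) = -7250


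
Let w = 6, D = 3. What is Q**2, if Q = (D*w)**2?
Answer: 104976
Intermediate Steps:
Q = 324 (Q = (3*6)**2 = 18**2 = 324)
Q**2 = 324**2 = 104976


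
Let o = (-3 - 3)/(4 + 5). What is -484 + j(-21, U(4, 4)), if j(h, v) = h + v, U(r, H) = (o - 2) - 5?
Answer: -1538/3 ≈ -512.67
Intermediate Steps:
o = -⅔ (o = -6/9 = -6*⅑ = -⅔ ≈ -0.66667)
U(r, H) = -23/3 (U(r, H) = (-⅔ - 2) - 5 = -8/3 - 5 = -23/3)
-484 + j(-21, U(4, 4)) = -484 + (-21 - 23/3) = -484 - 86/3 = -1538/3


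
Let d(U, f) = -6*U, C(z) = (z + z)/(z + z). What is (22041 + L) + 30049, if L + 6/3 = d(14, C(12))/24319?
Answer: 1266727988/24319 ≈ 52088.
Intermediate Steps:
C(z) = 1 (C(z) = (2*z)/((2*z)) = (2*z)*(1/(2*z)) = 1)
L = -48722/24319 (L = -2 - 6*14/24319 = -2 - 84*1/24319 = -2 - 84/24319 = -48722/24319 ≈ -2.0035)
(22041 + L) + 30049 = (22041 - 48722/24319) + 30049 = 535966357/24319 + 30049 = 1266727988/24319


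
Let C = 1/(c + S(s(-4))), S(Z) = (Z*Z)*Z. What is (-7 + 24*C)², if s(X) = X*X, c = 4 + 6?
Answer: 206180881/4214809 ≈ 48.918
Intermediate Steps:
c = 10
s(X) = X²
S(Z) = Z³ (S(Z) = Z²*Z = Z³)
C = 1/4106 (C = 1/(10 + ((-4)²)³) = 1/(10 + 16³) = 1/(10 + 4096) = 1/4106 ≈ 0.00024355)
(-7 + 24*C)² = (-7 + 24*(1/4106))² = (-7 + 12/2053)² = (-14359/2053)² = 206180881/4214809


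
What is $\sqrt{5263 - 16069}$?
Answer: $i \sqrt{10806} \approx 103.95 i$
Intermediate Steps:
$\sqrt{5263 - 16069} = \sqrt{-10806} = i \sqrt{10806}$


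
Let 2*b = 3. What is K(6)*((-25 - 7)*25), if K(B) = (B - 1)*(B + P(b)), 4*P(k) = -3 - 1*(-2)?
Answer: -23000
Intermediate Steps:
b = 3/2 (b = (½)*3 = 3/2 ≈ 1.5000)
P(k) = -¼ (P(k) = (-3 - 1*(-2))/4 = (-3 + 2)/4 = (¼)*(-1) = -¼)
K(B) = (-1 + B)*(-¼ + B) (K(B) = (B - 1)*(B - ¼) = (-1 + B)*(-¼ + B))
K(6)*((-25 - 7)*25) = (¼ + 6² - 5/4*6)*((-25 - 7)*25) = (¼ + 36 - 15/2)*(-32*25) = (115/4)*(-800) = -23000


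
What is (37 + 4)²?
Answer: 1681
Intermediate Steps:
(37 + 4)² = 41² = 1681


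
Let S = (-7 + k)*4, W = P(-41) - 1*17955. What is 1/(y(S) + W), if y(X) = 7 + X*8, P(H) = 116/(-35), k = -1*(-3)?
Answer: -35/632776 ≈ -5.5312e-5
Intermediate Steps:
k = 3
P(H) = -116/35 (P(H) = 116*(-1/35) = -116/35)
W = -628541/35 (W = -116/35 - 1*17955 = -116/35 - 17955 = -628541/35 ≈ -17958.)
S = -16 (S = (-7 + 3)*4 = -4*4 = -16)
y(X) = 7 + 8*X
1/(y(S) + W) = 1/((7 + 8*(-16)) - 628541/35) = 1/((7 - 128) - 628541/35) = 1/(-121 - 628541/35) = 1/(-632776/35) = -35/632776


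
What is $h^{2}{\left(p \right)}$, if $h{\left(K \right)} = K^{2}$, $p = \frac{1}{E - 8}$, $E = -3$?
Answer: $\frac{1}{14641} \approx 6.8301 \cdot 10^{-5}$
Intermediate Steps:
$p = - \frac{1}{11}$ ($p = \frac{1}{-3 - 8} = \frac{1}{-11} = - \frac{1}{11} \approx -0.090909$)
$h^{2}{\left(p \right)} = \left(\left(- \frac{1}{11}\right)^{2}\right)^{2} = \left(\frac{1}{121}\right)^{2} = \frac{1}{14641}$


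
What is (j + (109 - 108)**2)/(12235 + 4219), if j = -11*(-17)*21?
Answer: 1964/8227 ≈ 0.23873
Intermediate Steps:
j = 3927 (j = 187*21 = 3927)
(j + (109 - 108)**2)/(12235 + 4219) = (3927 + (109 - 108)**2)/(12235 + 4219) = (3927 + 1**2)/16454 = (3927 + 1)*(1/16454) = 3928*(1/16454) = 1964/8227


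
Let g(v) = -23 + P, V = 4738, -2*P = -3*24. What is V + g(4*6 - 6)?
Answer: 4751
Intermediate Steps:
P = 36 (P = -(-3)*24/2 = -½*(-72) = 36)
g(v) = 13 (g(v) = -23 + 36 = 13)
V + g(4*6 - 6) = 4738 + 13 = 4751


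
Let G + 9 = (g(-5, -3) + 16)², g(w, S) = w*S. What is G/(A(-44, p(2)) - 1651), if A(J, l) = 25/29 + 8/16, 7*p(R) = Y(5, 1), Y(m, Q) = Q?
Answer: -55216/95679 ≈ -0.57710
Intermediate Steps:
g(w, S) = S*w
p(R) = ⅐ (p(R) = (⅐)*1 = ⅐)
A(J, l) = 79/58 (A(J, l) = 25*(1/29) + 8*(1/16) = 25/29 + ½ = 79/58)
G = 952 (G = -9 + (-3*(-5) + 16)² = -9 + (15 + 16)² = -9 + 31² = -9 + 961 = 952)
G/(A(-44, p(2)) - 1651) = 952/(79/58 - 1651) = 952/(-95679/58) = -58/95679*952 = -55216/95679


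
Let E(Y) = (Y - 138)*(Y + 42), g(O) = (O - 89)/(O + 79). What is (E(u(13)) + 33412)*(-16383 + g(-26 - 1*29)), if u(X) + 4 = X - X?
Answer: -459154224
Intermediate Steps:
u(X) = -4 (u(X) = -4 + (X - X) = -4 + 0 = -4)
g(O) = (-89 + O)/(79 + O)
E(Y) = (-138 + Y)*(42 + Y)
(E(u(13)) + 33412)*(-16383 + g(-26 - 1*29)) = ((-5796 + (-4)² - 96*(-4)) + 33412)*(-16383 + (-89 + (-26 - 1*29))/(79 + (-26 - 1*29))) = ((-5796 + 16 + 384) + 33412)*(-16383 + (-89 + (-26 - 29))/(79 + (-26 - 29))) = (-5396 + 33412)*(-16383 + (-89 - 55)/(79 - 55)) = 28016*(-16383 - 144/24) = 28016*(-16383 + (1/24)*(-144)) = 28016*(-16383 - 6) = 28016*(-16389) = -459154224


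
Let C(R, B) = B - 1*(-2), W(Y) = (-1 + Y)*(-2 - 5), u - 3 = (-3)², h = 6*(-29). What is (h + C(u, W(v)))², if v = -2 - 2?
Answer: 18769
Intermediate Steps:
h = -174
u = 12 (u = 3 + (-3)² = 3 + 9 = 12)
v = -4
W(Y) = 7 - 7*Y (W(Y) = (-1 + Y)*(-7) = 7 - 7*Y)
C(R, B) = 2 + B (C(R, B) = B + 2 = 2 + B)
(h + C(u, W(v)))² = (-174 + (2 + (7 - 7*(-4))))² = (-174 + (2 + (7 + 28)))² = (-174 + (2 + 35))² = (-174 + 37)² = (-137)² = 18769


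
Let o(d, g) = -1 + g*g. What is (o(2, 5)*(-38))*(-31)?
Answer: 28272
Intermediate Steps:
o(d, g) = -1 + g²
(o(2, 5)*(-38))*(-31) = ((-1 + 5²)*(-38))*(-31) = ((-1 + 25)*(-38))*(-31) = (24*(-38))*(-31) = -912*(-31) = 28272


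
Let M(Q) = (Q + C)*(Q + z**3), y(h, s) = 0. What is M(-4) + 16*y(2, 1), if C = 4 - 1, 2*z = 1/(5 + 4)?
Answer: 23327/5832 ≈ 3.9998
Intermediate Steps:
z = 1/18 (z = 1/(2*(5 + 4)) = (1/2)/9 = (1/2)*(1/9) = 1/18 ≈ 0.055556)
C = 3
M(Q) = (3 + Q)*(1/5832 + Q) (M(Q) = (Q + 3)*(Q + (1/18)**3) = (3 + Q)*(Q + 1/5832) = (3 + Q)*(1/5832 + Q))
M(-4) + 16*y(2, 1) = (1/1944 + (-4)**2 + (17497/5832)*(-4)) + 16*0 = (1/1944 + 16 - 17497/1458) + 0 = 23327/5832 + 0 = 23327/5832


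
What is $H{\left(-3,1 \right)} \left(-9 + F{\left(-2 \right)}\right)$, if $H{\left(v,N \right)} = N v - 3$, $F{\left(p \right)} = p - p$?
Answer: $54$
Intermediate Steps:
$F{\left(p \right)} = 0$
$H{\left(v,N \right)} = -3 + N v$
$H{\left(-3,1 \right)} \left(-9 + F{\left(-2 \right)}\right) = \left(-3 + 1 \left(-3\right)\right) \left(-9 + 0\right) = \left(-3 - 3\right) \left(-9\right) = \left(-6\right) \left(-9\right) = 54$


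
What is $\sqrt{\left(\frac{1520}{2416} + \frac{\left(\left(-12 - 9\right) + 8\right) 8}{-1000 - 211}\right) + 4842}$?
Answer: $\frac{\sqrt{161931408537171}}{182861} \approx 69.59$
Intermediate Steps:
$\sqrt{\left(\frac{1520}{2416} + \frac{\left(\left(-12 - 9\right) + 8\right) 8}{-1000 - 211}\right) + 4842} = \sqrt{\left(1520 \cdot \frac{1}{2416} + \frac{\left(\left(-12 - 9\right) + 8\right) 8}{-1211}\right) + 4842} = \sqrt{\left(\frac{95}{151} + \left(-21 + 8\right) 8 \left(- \frac{1}{1211}\right)\right) + 4842} = \sqrt{\left(\frac{95}{151} + \left(-13\right) 8 \left(- \frac{1}{1211}\right)\right) + 4842} = \sqrt{\left(\frac{95}{151} - - \frac{104}{1211}\right) + 4842} = \sqrt{\left(\frac{95}{151} + \frac{104}{1211}\right) + 4842} = \sqrt{\frac{130749}{182861} + 4842} = \sqrt{\frac{885543711}{182861}} = \frac{\sqrt{161931408537171}}{182861}$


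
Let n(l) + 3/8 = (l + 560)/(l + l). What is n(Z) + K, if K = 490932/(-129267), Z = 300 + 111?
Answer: -141277511/47225544 ≈ -2.9915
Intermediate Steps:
Z = 411
n(l) = -3/8 + (560 + l)/(2*l) (n(l) = -3/8 + (l + 560)/(l + l) = -3/8 + (560 + l)/((2*l)) = -3/8 + (560 + l)*(1/(2*l)) = -3/8 + (560 + l)/(2*l))
K = -54548/14363 (K = 490932*(-1/129267) = -54548/14363 ≈ -3.7978)
n(Z) + K = (⅛)*(2240 + 411)/411 - 54548/14363 = (⅛)*(1/411)*2651 - 54548/14363 = 2651/3288 - 54548/14363 = -141277511/47225544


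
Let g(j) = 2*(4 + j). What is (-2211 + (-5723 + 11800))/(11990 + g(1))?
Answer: 1933/6000 ≈ 0.32217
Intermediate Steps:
g(j) = 8 + 2*j
(-2211 + (-5723 + 11800))/(11990 + g(1)) = (-2211 + (-5723 + 11800))/(11990 + (8 + 2*1)) = (-2211 + 6077)/(11990 + (8 + 2)) = 3866/(11990 + 10) = 3866/12000 = 3866*(1/12000) = 1933/6000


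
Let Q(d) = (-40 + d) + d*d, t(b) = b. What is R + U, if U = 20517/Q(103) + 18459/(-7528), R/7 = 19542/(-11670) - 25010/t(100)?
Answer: -34434627004001/19532374640 ≈ -1763.0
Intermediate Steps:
Q(d) = -40 + d + d² (Q(d) = (-40 + d) + d² = -40 + d + d²)
R = -6855821/3890 (R = 7*(19542/(-11670) - 25010/100) = 7*(19542*(-1/11670) - 25010*1/100) = 7*(-3257/1945 - 2501/10) = 7*(-979403/3890) = -6855821/3890 ≈ -1762.4)
U = -5317809/10042352 (U = 20517/(-40 + 103 + 103²) + 18459/(-7528) = 20517/(-40 + 103 + 10609) + 18459*(-1/7528) = 20517/10672 - 18459/7528 = -5317809/10042352 ≈ -0.52954)
R + U = -6855821/3890 - 5317809/10042352 = -34434627004001/19532374640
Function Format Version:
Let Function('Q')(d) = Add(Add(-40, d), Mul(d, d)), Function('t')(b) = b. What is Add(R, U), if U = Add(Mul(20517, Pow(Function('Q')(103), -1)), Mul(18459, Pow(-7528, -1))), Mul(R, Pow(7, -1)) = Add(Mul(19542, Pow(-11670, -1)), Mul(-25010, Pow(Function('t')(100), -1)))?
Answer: Rational(-34434627004001, 19532374640) ≈ -1763.0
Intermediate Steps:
Function('Q')(d) = Add(-40, d, Pow(d, 2)) (Function('Q')(d) = Add(Add(-40, d), Pow(d, 2)) = Add(-40, d, Pow(d, 2)))
R = Rational(-6855821, 3890) (R = Mul(7, Add(Mul(19542, Pow(-11670, -1)), Mul(-25010, Pow(100, -1)))) = Mul(7, Add(Mul(19542, Rational(-1, 11670)), Mul(-25010, Rational(1, 100)))) = Mul(7, Add(Rational(-3257, 1945), Rational(-2501, 10))) = Mul(7, Rational(-979403, 3890)) = Rational(-6855821, 3890) ≈ -1762.4)
U = Rational(-5317809, 10042352) (U = Add(Mul(20517, Pow(Add(-40, 103, Pow(103, 2)), -1)), Mul(18459, Pow(-7528, -1))) = Add(Mul(20517, Pow(Add(-40, 103, 10609), -1)), Mul(18459, Rational(-1, 7528))) = Add(Mul(20517, Pow(10672, -1)), Rational(-18459, 7528)) = Add(Mul(20517, Rational(1, 10672)), Rational(-18459, 7528)) = Add(Rational(20517, 10672), Rational(-18459, 7528)) = Rational(-5317809, 10042352) ≈ -0.52954)
Add(R, U) = Add(Rational(-6855821, 3890), Rational(-5317809, 10042352)) = Rational(-34434627004001, 19532374640)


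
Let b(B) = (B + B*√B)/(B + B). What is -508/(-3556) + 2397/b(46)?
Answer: -11171/105 + 1598*√46/15 ≈ 616.15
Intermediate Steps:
b(B) = (B + B^(3/2))/(2*B) (b(B) = (B + B^(3/2))/((2*B)) = (B + B^(3/2))*(1/(2*B)) = (B + B^(3/2))/(2*B))
-508/(-3556) + 2397/b(46) = -508/(-3556) + 2397/(½ + √46/2) = -508*(-1/3556) + 2397/(½ + √46/2) = ⅐ + 2397/(½ + √46/2)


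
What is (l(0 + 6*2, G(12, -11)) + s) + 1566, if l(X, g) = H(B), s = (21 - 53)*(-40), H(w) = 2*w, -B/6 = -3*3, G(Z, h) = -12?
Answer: 2954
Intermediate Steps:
B = 54 (B = -(-18)*3 = -6*(-9) = 54)
s = 1280 (s = -32*(-40) = 1280)
l(X, g) = 108 (l(X, g) = 2*54 = 108)
(l(0 + 6*2, G(12, -11)) + s) + 1566 = (108 + 1280) + 1566 = 1388 + 1566 = 2954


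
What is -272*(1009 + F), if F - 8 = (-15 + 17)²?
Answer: -277712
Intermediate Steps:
F = 12 (F = 8 + (-15 + 17)² = 8 + 2² = 8 + 4 = 12)
-272*(1009 + F) = -272*(1009 + 12) = -272*1021 = -277712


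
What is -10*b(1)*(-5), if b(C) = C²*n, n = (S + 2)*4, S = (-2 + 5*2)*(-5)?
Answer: -7600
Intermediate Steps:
S = -40 (S = (-2 + 10)*(-5) = 8*(-5) = -40)
n = -152 (n = (-40 + 2)*4 = -38*4 = -152)
b(C) = -152*C² (b(C) = C²*(-152) = -152*C²)
-10*b(1)*(-5) = -(-1520)*1²*(-5) = -(-1520)*(-5) = -10*(-152)*(-5) = 1520*(-5) = -7600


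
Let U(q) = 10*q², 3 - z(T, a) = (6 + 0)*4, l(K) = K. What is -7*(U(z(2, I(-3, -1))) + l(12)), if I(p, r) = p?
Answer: -30954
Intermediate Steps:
z(T, a) = -21 (z(T, a) = 3 - (6 + 0)*4 = 3 - 6*4 = 3 - 1*24 = 3 - 24 = -21)
-7*(U(z(2, I(-3, -1))) + l(12)) = -7*(10*(-21)² + 12) = -7*(10*441 + 12) = -7*(4410 + 12) = -7*4422 = -30954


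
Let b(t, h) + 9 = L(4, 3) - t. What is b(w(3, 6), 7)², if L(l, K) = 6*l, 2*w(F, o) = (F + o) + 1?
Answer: 100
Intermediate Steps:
w(F, o) = ½ + F/2 + o/2 (w(F, o) = ((F + o) + 1)/2 = (1 + F + o)/2 = ½ + F/2 + o/2)
b(t, h) = 15 - t (b(t, h) = -9 + (6*4 - t) = -9 + (24 - t) = 15 - t)
b(w(3, 6), 7)² = (15 - (½ + (½)*3 + (½)*6))² = (15 - (½ + 3/2 + 3))² = (15 - 1*5)² = (15 - 5)² = 10² = 100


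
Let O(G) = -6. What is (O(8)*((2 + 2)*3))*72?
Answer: -5184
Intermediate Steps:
(O(8)*((2 + 2)*3))*72 = -6*(2 + 2)*3*72 = -24*3*72 = -6*12*72 = -72*72 = -5184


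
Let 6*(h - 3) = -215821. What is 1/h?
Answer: -6/215803 ≈ -2.7803e-5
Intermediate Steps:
h = -215803/6 (h = 3 + (⅙)*(-215821) = 3 - 215821/6 = -215803/6 ≈ -35967.)
1/h = 1/(-215803/6) = -6/215803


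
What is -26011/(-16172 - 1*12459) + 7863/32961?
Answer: 360824708/314568797 ≈ 1.1470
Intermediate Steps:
-26011/(-16172 - 1*12459) + 7863/32961 = -26011/(-16172 - 12459) + 7863*(1/32961) = -26011/(-28631) + 2621/10987 = -26011*(-1/28631) + 2621/10987 = 26011/28631 + 2621/10987 = 360824708/314568797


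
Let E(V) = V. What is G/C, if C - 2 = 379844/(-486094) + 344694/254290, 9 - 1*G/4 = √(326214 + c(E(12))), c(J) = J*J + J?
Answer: 370826529780/26515070083 - 123608843260*√326370/79545210249 ≈ -873.76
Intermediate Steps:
c(J) = J + J² (c(J) = J² + J = J + J²)
G = 36 - 4*√326370 (G = 36 - 4*√(326214 + 12*(1 + 12)) = 36 - 4*√(326214 + 12*13) = 36 - 4*√(326214 + 156) = 36 - 4*√326370 ≈ -2249.2)
C = 79545210249/30902210815 (C = 2 + (379844/(-486094) + 344694/254290) = 2 + (379844*(-1/486094) + 344694*(1/254290)) = 2 + (-189922/243047 + 172347/127145) = 2 + 17740788619/30902210815 = 79545210249/30902210815 ≈ 2.5741)
G/C = (36 - 4*√326370)/(79545210249/30902210815) = (36 - 4*√326370)*(30902210815/79545210249) = 370826529780/26515070083 - 123608843260*√326370/79545210249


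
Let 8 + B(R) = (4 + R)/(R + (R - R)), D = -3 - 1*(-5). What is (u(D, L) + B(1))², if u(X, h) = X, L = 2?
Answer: 1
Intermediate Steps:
D = 2 (D = -3 + 5 = 2)
B(R) = -8 + (4 + R)/R (B(R) = -8 + (4 + R)/(R + (R - R)) = -8 + (4 + R)/(R + 0) = -8 + (4 + R)/R)
(u(D, L) + B(1))² = (2 + (-7 + 4/1))² = (2 + (-7 + 4*1))² = (2 + (-7 + 4))² = (2 - 3)² = (-1)² = 1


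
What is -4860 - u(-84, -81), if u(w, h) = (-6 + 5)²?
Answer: -4861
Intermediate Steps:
u(w, h) = 1 (u(w, h) = (-1)² = 1)
-4860 - u(-84, -81) = -4860 - 1*1 = -4860 - 1 = -4861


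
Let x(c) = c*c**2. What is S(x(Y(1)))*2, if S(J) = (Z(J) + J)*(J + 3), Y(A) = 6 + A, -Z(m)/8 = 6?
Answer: 204140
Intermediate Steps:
Z(m) = -48 (Z(m) = -8*6 = -48)
x(c) = c**3
S(J) = (-48 + J)*(3 + J) (S(J) = (-48 + J)*(J + 3) = (-48 + J)*(3 + J))
S(x(Y(1)))*2 = (-144 + ((6 + 1)**3)**2 - 45*(6 + 1)**3)*2 = (-144 + (7**3)**2 - 45*7**3)*2 = (-144 + 343**2 - 45*343)*2 = (-144 + 117649 - 15435)*2 = 102070*2 = 204140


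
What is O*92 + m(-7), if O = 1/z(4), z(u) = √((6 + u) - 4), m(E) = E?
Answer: -7 + 46*√6/3 ≈ 30.559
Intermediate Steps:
z(u) = √(2 + u)
O = √6/6 (O = 1/(√(2 + 4)) = 1/(√6) = √6/6 ≈ 0.40825)
O*92 + m(-7) = (√6/6)*92 - 7 = 46*√6/3 - 7 = -7 + 46*√6/3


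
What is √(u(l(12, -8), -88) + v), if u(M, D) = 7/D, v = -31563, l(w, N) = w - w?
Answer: I*√61106122/44 ≈ 177.66*I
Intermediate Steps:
l(w, N) = 0
√(u(l(12, -8), -88) + v) = √(7/(-88) - 31563) = √(7*(-1/88) - 31563) = √(-7/88 - 31563) = √(-2777551/88) = I*√61106122/44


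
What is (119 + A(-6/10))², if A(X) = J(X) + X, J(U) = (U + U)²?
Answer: 8976016/625 ≈ 14362.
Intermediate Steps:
J(U) = 4*U² (J(U) = (2*U)² = 4*U²)
A(X) = X + 4*X² (A(X) = 4*X² + X = X + 4*X²)
(119 + A(-6/10))² = (119 + (-6/10)*(1 + 4*(-6/10)))² = (119 + (-6*⅒)*(1 + 4*(-6*⅒)))² = (119 - 3*(1 + 4*(-⅗))/5)² = (119 - 3*(1 - 12/5)/5)² = (119 - ⅗*(-7/5))² = (119 + 21/25)² = (2996/25)² = 8976016/625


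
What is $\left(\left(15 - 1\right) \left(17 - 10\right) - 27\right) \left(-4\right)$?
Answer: $-284$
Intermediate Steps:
$\left(\left(15 - 1\right) \left(17 - 10\right) - 27\right) \left(-4\right) = \left(14 \cdot 7 - 27\right) \left(-4\right) = \left(98 - 27\right) \left(-4\right) = 71 \left(-4\right) = -284$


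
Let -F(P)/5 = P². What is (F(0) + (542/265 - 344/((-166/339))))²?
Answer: 240144797519236/483780025 ≈ 4.9639e+5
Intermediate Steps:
F(P) = -5*P²
(F(0) + (542/265 - 344/((-166/339))))² = (-5*0² + (542/265 - 344/((-166/339))))² = (-5*0 + (542*(1/265) - 344/((-166*1/339))))² = (0 + (542/265 - 344/(-166/339)))² = (0 + (542/265 - 344*(-339/166)))² = (0 + (542/265 + 58308/83))² = (0 + 15496606/21995)² = (15496606/21995)² = 240144797519236/483780025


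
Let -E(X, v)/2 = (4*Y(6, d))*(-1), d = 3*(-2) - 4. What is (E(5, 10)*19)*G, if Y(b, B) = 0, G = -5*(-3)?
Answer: 0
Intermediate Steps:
G = 15
d = -10 (d = -6 - 4 = -10)
E(X, v) = 0 (E(X, v) = -2*4*0*(-1) = -0*(-1) = -2*0 = 0)
(E(5, 10)*19)*G = (0*19)*15 = 0*15 = 0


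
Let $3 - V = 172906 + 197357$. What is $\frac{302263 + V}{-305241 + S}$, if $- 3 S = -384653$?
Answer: $\frac{203991}{531070} \approx 0.38411$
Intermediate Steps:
$S = \frac{384653}{3}$ ($S = \left(- \frac{1}{3}\right) \left(-384653\right) = \frac{384653}{3} \approx 1.2822 \cdot 10^{5}$)
$V = -370260$ ($V = 3 - \left(172906 + 197357\right) = 3 - 370263 = -370260$)
$\frac{302263 + V}{-305241 + S} = \frac{302263 - 370260}{-305241 + \frac{384653}{3}} = - \frac{67997}{- \frac{531070}{3}} = \left(-67997\right) \left(- \frac{3}{531070}\right) = \frac{203991}{531070}$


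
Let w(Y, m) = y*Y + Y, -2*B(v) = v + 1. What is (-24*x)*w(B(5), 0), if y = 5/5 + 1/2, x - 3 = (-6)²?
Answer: 7020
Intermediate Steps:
x = 39 (x = 3 + (-6)² = 3 + 36 = 39)
B(v) = -½ - v/2 (B(v) = -(v + 1)/2 = -(1 + v)/2 = -½ - v/2)
y = 3/2 (y = 5*(⅕) + 1*(½) = 1 + ½ = 3/2 ≈ 1.5000)
w(Y, m) = 5*Y/2 (w(Y, m) = 3*Y/2 + Y = 5*Y/2)
(-24*x)*w(B(5), 0) = (-24*39)*(5*(-½ - ½*5)/2) = -2340*(-½ - 5/2) = -2340*(-3) = -936*(-15/2) = 7020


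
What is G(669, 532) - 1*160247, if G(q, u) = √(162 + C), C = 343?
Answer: -160247 + √505 ≈ -1.6022e+5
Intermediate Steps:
G(q, u) = √505 (G(q, u) = √(162 + 343) = √505)
G(669, 532) - 1*160247 = √505 - 1*160247 = √505 - 160247 = -160247 + √505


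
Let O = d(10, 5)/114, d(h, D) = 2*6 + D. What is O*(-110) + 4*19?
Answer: 3397/57 ≈ 59.596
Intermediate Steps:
d(h, D) = 12 + D
O = 17/114 (O = (12 + 5)/114 = 17*(1/114) = 17/114 ≈ 0.14912)
O*(-110) + 4*19 = (17/114)*(-110) + 4*19 = -935/57 + 76 = 3397/57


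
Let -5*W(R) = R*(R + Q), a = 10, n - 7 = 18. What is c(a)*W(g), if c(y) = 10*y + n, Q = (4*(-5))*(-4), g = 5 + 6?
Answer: -25025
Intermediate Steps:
n = 25 (n = 7 + 18 = 25)
g = 11
Q = 80 (Q = -20*(-4) = 80)
c(y) = 25 + 10*y (c(y) = 10*y + 25 = 25 + 10*y)
W(R) = -R*(80 + R)/5 (W(R) = -R*(R + 80)/5 = -R*(80 + R)/5)
c(a)*W(g) = (25 + 10*10)*(-1/5*11*(80 + 11)) = (25 + 100)*(-1/5*11*91) = 125*(-1001/5) = -25025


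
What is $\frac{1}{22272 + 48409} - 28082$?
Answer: $- \frac{1984863841}{70681} \approx -28082.0$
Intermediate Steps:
$\frac{1}{22272 + 48409} - 28082 = \frac{1}{70681} - 28082 = - \frac{1984863841}{70681}$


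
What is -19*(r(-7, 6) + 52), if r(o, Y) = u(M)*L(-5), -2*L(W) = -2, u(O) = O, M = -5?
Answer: -893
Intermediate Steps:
L(W) = 1 (L(W) = -½*(-2) = 1)
r(o, Y) = -5 (r(o, Y) = -5*1 = -5)
-19*(r(-7, 6) + 52) = -19*(-5 + 52) = -19*47 = -893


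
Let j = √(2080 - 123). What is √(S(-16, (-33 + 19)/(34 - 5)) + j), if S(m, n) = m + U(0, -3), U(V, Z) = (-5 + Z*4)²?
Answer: √(273 + √1957) ≈ 17.811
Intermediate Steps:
U(V, Z) = (-5 + 4*Z)²
S(m, n) = 289 + m (S(m, n) = m + (-5 + 4*(-3))² = m + (-5 - 12)² = m + (-17)² = m + 289 = 289 + m)
j = √1957 ≈ 44.238
√(S(-16, (-33 + 19)/(34 - 5)) + j) = √((289 - 16) + √1957) = √(273 + √1957)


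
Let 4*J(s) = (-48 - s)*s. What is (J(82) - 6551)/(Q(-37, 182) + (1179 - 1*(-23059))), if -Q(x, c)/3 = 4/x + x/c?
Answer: -62060544/163224983 ≈ -0.38021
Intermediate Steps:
J(s) = s*(-48 - s)/4 (J(s) = ((-48 - s)*s)/4 = (s*(-48 - s))/4 = s*(-48 - s)/4)
Q(x, c) = -12/x - 3*x/c (Q(x, c) = -3*(4/x + x/c) = -12/x - 3*x/c)
(J(82) - 6551)/(Q(-37, 182) + (1179 - 1*(-23059))) = (-1/4*82*(48 + 82) - 6551)/((-12/(-37) - 3*(-37)/182) + (1179 - 1*(-23059))) = (-1/4*82*130 - 6551)/((-12*(-1/37) - 3*(-37)*1/182) + (1179 + 23059)) = (-2665 - 6551)/((12/37 + 111/182) + 24238) = -9216/(6291/6734 + 24238) = -9216/163224983/6734 = -9216*6734/163224983 = -62060544/163224983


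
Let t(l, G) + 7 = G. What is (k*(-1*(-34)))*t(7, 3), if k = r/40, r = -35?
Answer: 119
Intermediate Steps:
t(l, G) = -7 + G
k = -7/8 (k = -35/40 = -35*1/40 = -7/8 ≈ -0.87500)
(k*(-1*(-34)))*t(7, 3) = (-(-7)*(-34)/8)*(-7 + 3) = -7/8*34*(-4) = -119/4*(-4) = 119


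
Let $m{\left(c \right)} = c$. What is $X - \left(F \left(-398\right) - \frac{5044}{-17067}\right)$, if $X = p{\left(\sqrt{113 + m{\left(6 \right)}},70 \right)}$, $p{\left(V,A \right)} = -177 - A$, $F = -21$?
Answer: $- \frac{146866579}{17067} \approx -8605.3$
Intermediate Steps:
$X = -247$ ($X = -177 - 70 = -247$)
$X - \left(F \left(-398\right) - \frac{5044}{-17067}\right) = -247 - \left(\left(-21\right) \left(-398\right) - \frac{5044}{-17067}\right) = -247 - \left(8358 - - \frac{5044}{17067}\right) = -247 - \left(8358 + \frac{5044}{17067}\right) = -247 - \frac{142651030}{17067} = - \frac{146866579}{17067}$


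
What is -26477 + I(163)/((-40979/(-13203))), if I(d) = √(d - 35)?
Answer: -26477 + 105624*√2/40979 ≈ -26473.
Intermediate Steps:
I(d) = √(-35 + d)
-26477 + I(163)/((-40979/(-13203))) = -26477 + √(-35 + 163)/((-40979/(-13203))) = -26477 + √128/((-40979*(-1/13203))) = -26477 + (8*√2)/(40979/13203) = -26477 + (8*√2)*(13203/40979) = -26477 + 105624*√2/40979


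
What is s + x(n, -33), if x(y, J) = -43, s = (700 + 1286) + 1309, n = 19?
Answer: 3252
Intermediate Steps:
s = 3295 (s = 1986 + 1309 = 3295)
s + x(n, -33) = 3295 - 43 = 3252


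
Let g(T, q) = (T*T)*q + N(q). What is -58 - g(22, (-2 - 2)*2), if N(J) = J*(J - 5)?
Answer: 3710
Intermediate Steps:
N(J) = J*(-5 + J)
g(T, q) = q*T² + q*(-5 + q) (g(T, q) = (T*T)*q + q*(-5 + q) = T²*q + q*(-5 + q) = q*T² + q*(-5 + q))
-58 - g(22, (-2 - 2)*2) = -58 - (-2 - 2)*2*(-5 + (-2 - 2)*2 + 22²) = -58 - (-4*2)*(-5 - 4*2 + 484) = -58 - (-8)*(-5 - 8 + 484) = -58 - (-8)*471 = -58 - 1*(-3768) = -58 + 3768 = 3710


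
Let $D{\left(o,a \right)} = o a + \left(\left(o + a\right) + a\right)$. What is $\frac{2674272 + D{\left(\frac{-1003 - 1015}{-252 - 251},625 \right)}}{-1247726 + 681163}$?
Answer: $- \frac{1347050834}{284981189} \approx -4.7268$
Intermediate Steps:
$D{\left(o,a \right)} = o + 2 a + a o$ ($D{\left(o,a \right)} = a o + \left(\left(a + o\right) + a\right) = a o + \left(o + 2 a\right) = o + 2 a + a o$)
$\frac{2674272 + D{\left(\frac{-1003 - 1015}{-252 - 251},625 \right)}}{-1247726 + 681163} = \frac{2674272 + \left(\frac{-1003 - 1015}{-252 - 251} + 2 \cdot 625 + 625 \frac{-1003 - 1015}{-252 - 251}\right)}{-1247726 + 681163} = \frac{2674272 + \left(- \frac{2018}{-503} + 1250 + 625 \left(- \frac{2018}{-503}\right)\right)}{-566563} = \left(2674272 + \left(\left(-2018\right) \left(- \frac{1}{503}\right) + 1250 + 625 \left(\left(-2018\right) \left(- \frac{1}{503}\right)\right)\right)\right) \left(- \frac{1}{566563}\right) = \left(2674272 + \left(\frac{2018}{503} + 1250 + 625 \cdot \frac{2018}{503}\right)\right) \left(- \frac{1}{566563}\right) = \left(2674272 + \left(\frac{2018}{503} + 1250 + \frac{1261250}{503}\right)\right) \left(- \frac{1}{566563}\right) = \left(2674272 + \frac{1892018}{503}\right) \left(- \frac{1}{566563}\right) = \frac{1347050834}{503} \left(- \frac{1}{566563}\right) = - \frac{1347050834}{284981189}$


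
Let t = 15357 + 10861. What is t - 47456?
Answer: -21238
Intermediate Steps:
t = 26218
t - 47456 = 26218 - 47456 = -21238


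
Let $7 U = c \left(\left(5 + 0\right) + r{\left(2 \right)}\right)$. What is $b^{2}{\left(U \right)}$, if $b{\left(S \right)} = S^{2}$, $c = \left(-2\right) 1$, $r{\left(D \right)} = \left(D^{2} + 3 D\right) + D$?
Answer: $\frac{1336336}{2401} \approx 556.57$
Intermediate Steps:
$r{\left(D \right)} = D^{2} + 4 D$
$c = -2$
$U = - \frac{34}{7}$ ($U = \frac{\left(-2\right) \left(\left(5 + 0\right) + 2 \left(4 + 2\right)\right)}{7} = \frac{\left(-2\right) \left(5 + 2 \cdot 6\right)}{7} = \frac{\left(-2\right) \left(5 + 12\right)}{7} = \frac{\left(-2\right) 17}{7} = \frac{1}{7} \left(-34\right) = - \frac{34}{7} \approx -4.8571$)
$b^{2}{\left(U \right)} = \left(\left(- \frac{34}{7}\right)^{2}\right)^{2} = \left(\frac{1156}{49}\right)^{2} = \frac{1336336}{2401}$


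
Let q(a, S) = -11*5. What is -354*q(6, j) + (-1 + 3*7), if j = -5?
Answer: 19490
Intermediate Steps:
q(a, S) = -55
-354*q(6, j) + (-1 + 3*7) = -354*(-55) + (-1 + 3*7) = 19470 + (-1 + 21) = 19470 + 20 = 19490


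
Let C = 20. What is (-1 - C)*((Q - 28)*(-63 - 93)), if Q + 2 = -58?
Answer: -288288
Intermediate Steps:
Q = -60 (Q = -2 - 58 = -60)
(-1 - C)*((Q - 28)*(-63 - 93)) = (-1 - 1*20)*((-60 - 28)*(-63 - 93)) = (-1 - 20)*(-88*(-156)) = -21*13728 = -288288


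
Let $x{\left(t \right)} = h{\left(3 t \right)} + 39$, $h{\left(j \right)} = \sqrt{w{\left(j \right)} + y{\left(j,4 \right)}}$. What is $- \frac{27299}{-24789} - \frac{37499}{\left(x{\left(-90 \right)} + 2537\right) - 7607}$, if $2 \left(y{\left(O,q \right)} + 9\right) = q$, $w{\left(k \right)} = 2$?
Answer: $\frac{5367594059875}{627433536174} + \frac{37499 i \sqrt{5}}{25310966} \approx 8.5548 + 0.0033128 i$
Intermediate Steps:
$y{\left(O,q \right)} = -9 + \frac{q}{2}$
$h{\left(j \right)} = i \sqrt{5}$ ($h{\left(j \right)} = \sqrt{2 + \left(-9 + \frac{1}{2} \cdot 4\right)} = \sqrt{2 + \left(-9 + 2\right)} = \sqrt{2 - 7} = \sqrt{-5} = i \sqrt{5}$)
$x{\left(t \right)} = 39 + i \sqrt{5}$ ($x{\left(t \right)} = i \sqrt{5} + 39 = 39 + i \sqrt{5}$)
$- \frac{27299}{-24789} - \frac{37499}{\left(x{\left(-90 \right)} + 2537\right) - 7607} = - \frac{27299}{-24789} - \frac{37499}{\left(\left(39 + i \sqrt{5}\right) + 2537\right) - 7607} = \left(-27299\right) \left(- \frac{1}{24789}\right) - \frac{37499}{\left(2576 + i \sqrt{5}\right) - 7607} = \frac{27299}{24789} - \frac{37499}{-5031 + i \sqrt{5}}$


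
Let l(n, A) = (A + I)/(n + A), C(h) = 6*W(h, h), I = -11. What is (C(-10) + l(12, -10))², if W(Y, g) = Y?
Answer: 19881/4 ≈ 4970.3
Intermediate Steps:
C(h) = 6*h
l(n, A) = (-11 + A)/(A + n) (l(n, A) = (A - 11)/(n + A) = (-11 + A)/(A + n))
(C(-10) + l(12, -10))² = (6*(-10) + (-11 - 10)/(-10 + 12))² = (-60 - 21/2)² = (-141/2)² = 19881/4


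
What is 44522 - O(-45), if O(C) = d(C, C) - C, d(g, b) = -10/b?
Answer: 400291/9 ≈ 44477.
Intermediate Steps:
O(C) = -C - 10/C (O(C) = -10/C - C = -C - 10/C)
44522 - O(-45) = 44522 - (-1*(-45) - 10/(-45)) = 44522 - (45 - 10*(-1/45)) = 44522 - (45 + 2/9) = 44522 - 1*407/9 = 44522 - 407/9 = 400291/9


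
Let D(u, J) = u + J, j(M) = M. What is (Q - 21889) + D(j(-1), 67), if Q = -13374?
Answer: -35197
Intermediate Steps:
D(u, J) = J + u
(Q - 21889) + D(j(-1), 67) = (-13374 - 21889) + (67 - 1) = -35263 + 66 = -35197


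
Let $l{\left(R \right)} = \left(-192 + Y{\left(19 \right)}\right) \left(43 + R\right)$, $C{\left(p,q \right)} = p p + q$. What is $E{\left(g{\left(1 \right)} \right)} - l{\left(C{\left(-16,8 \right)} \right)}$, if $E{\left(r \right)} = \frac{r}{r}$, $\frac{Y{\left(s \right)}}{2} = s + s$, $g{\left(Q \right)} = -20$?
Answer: $35613$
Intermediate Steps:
$C{\left(p,q \right)} = q + p^{2}$ ($C{\left(p,q \right)} = p^{2} + q = q + p^{2}$)
$Y{\left(s \right)} = 4 s$ ($Y{\left(s \right)} = 2 \left(s + s\right) = 2 \cdot 2 s = 4 s$)
$E{\left(r \right)} = 1$
$l{\left(R \right)} = -4988 - 116 R$ ($l{\left(R \right)} = \left(-192 + 4 \cdot 19\right) \left(43 + R\right) = \left(-192 + 76\right) \left(43 + R\right) = - 116 \left(43 + R\right) = -4988 - 116 R$)
$E{\left(g{\left(1 \right)} \right)} - l{\left(C{\left(-16,8 \right)} \right)} = 1 - \left(-4988 - 116 \left(8 + \left(-16\right)^{2}\right)\right) = 1 - \left(-4988 - 116 \left(8 + 256\right)\right) = 1 - \left(-4988 - 30624\right) = 1 - -35612 = 1 + 35612 = 35613$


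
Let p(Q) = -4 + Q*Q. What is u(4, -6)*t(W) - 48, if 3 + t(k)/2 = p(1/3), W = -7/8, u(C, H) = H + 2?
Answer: 64/9 ≈ 7.1111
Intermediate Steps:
u(C, H) = 2 + H
W = -7/8 (W = -7*1/8 = -7/8 ≈ -0.87500)
p(Q) = -4 + Q**2
t(k) = -124/9 (t(k) = -6 + 2*(-4 + (1/3)**2) = -6 + 2*(-4 + 1/9) = -6 + 2*(-35/9) = -6 - 70/9 = -124/9)
u(4, -6)*t(W) - 48 = (2 - 6)*(-124/9) - 48 = -4*(-124/9) - 48 = 496/9 - 48 = 64/9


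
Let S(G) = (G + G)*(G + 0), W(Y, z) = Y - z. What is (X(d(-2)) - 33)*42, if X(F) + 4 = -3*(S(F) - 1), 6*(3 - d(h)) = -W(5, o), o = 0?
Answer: -5131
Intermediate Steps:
d(h) = 23/6 (d(h) = 3 - (-1)*(5 - 1*0)/6 = 3 - (-1)*(5 + 0)/6 = 3 - (-1)*5/6 = 3 - 1/6*(-5) = 3 + 5/6 = 23/6)
S(G) = 2*G**2 (S(G) = (2*G)*G = 2*G**2)
X(F) = -1 - 6*F**2 (X(F) = -4 - 3*(2*F**2 - 1) = -4 - 3*(-1 + 2*F**2) = -4 + (3 - 6*F**2) = -1 - 6*F**2)
(X(d(-2)) - 33)*42 = ((-1 - 6*(23/6)**2) - 33)*42 = ((-1 - 6*529/36) - 33)*42 = ((-1 - 529/6) - 33)*42 = (-535/6 - 33)*42 = -733/6*42 = -5131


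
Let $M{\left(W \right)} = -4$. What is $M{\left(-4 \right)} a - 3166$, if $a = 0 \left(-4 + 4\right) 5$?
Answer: $-3166$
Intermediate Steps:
$a = 0$ ($a = 0 \cdot 0 \cdot 5 = 0 \cdot 5 = 0$)
$M{\left(-4 \right)} a - 3166 = \left(-4\right) 0 - 3166 = 0 - 3166 = -3166$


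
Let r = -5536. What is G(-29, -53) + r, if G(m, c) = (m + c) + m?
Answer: -5647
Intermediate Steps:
G(m, c) = c + 2*m (G(m, c) = (c + m) + m = c + 2*m)
G(-29, -53) + r = (-53 + 2*(-29)) - 5536 = (-53 - 58) - 5536 = -111 - 5536 = -5647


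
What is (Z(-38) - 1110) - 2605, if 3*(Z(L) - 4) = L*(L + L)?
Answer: -8245/3 ≈ -2748.3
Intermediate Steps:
Z(L) = 4 + 2*L²/3 (Z(L) = 4 + (L*(L + L))/3 = 4 + (L*(2*L))/3 = 4 + (2*L²)/3 = 4 + 2*L²/3)
(Z(-38) - 1110) - 2605 = ((4 + (⅔)*(-38)²) - 1110) - 2605 = ((4 + (⅔)*1444) - 1110) - 2605 = ((4 + 2888/3) - 1110) - 2605 = (2900/3 - 1110) - 2605 = -430/3 - 2605 = -8245/3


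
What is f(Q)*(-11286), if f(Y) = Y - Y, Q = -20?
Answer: 0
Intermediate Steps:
f(Y) = 0
f(Q)*(-11286) = 0*(-11286) = 0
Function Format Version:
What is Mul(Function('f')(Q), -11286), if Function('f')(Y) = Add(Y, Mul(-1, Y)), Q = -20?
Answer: 0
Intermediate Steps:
Function('f')(Y) = 0
Mul(Function('f')(Q), -11286) = Mul(0, -11286) = 0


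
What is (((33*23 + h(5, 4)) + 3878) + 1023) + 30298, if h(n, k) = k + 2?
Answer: 35964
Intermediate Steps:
h(n, k) = 2 + k
(((33*23 + h(5, 4)) + 3878) + 1023) + 30298 = (((33*23 + (2 + 4)) + 3878) + 1023) + 30298 = (((759 + 6) + 3878) + 1023) + 30298 = ((765 + 3878) + 1023) + 30298 = (4643 + 1023) + 30298 = 5666 + 30298 = 35964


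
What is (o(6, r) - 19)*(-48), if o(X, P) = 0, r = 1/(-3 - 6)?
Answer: 912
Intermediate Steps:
r = -⅑ (r = 1/(-9) = -⅑ ≈ -0.11111)
(o(6, r) - 19)*(-48) = (0 - 19)*(-48) = -19*(-48) = 912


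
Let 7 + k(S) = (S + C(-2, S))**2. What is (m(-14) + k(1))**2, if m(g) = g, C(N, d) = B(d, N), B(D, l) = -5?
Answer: 25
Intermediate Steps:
C(N, d) = -5
k(S) = -7 + (-5 + S)**2 (k(S) = -7 + (S - 5)**2 = -7 + (-5 + S)**2)
(m(-14) + k(1))**2 = (-14 + (-7 + (-5 + 1)**2))**2 = (-14 + (-7 + (-4)**2))**2 = (-14 + (-7 + 16))**2 = (-14 + 9)**2 = (-5)**2 = 25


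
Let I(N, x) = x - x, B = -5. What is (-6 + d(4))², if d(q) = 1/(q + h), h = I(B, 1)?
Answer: 529/16 ≈ 33.063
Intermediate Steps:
I(N, x) = 0
h = 0
d(q) = 1/q (d(q) = 1/(q + 0) = 1/q)
(-6 + d(4))² = (-6 + 1/4)² = (-6 + ¼)² = (-23/4)² = 529/16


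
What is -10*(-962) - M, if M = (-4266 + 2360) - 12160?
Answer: 23686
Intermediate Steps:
M = -14066 (M = -1906 - 12160 = -14066)
-10*(-962) - M = -10*(-962) - 1*(-14066) = 9620 + 14066 = 23686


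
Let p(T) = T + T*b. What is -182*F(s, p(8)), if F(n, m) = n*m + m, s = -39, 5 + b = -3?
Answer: -387296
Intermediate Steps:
b = -8 (b = -5 - 3 = -8)
p(T) = -7*T (p(T) = T + T*(-8) = T - 8*T = -7*T)
F(n, m) = m + m*n (F(n, m) = m*n + m = m + m*n)
-182*F(s, p(8)) = -182*(-7*8)*(1 - 39) = -(-10192)*(-38) = -182*2128 = -387296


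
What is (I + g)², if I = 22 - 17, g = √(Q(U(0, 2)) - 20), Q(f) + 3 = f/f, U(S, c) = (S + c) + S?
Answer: (5 + I*√22)² ≈ 3.0 + 46.904*I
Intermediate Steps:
U(S, c) = c + 2*S
Q(f) = -2 (Q(f) = -3 + f/f = -3 + 1 = -2)
g = I*√22 (g = √(-2 - 20) = √(-22) = I*√22 ≈ 4.6904*I)
I = 5
(I + g)² = (5 + I*√22)²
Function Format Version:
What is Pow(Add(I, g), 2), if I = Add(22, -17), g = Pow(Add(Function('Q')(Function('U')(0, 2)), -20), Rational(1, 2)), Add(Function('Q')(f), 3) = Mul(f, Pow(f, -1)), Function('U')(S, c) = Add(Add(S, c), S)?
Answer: Pow(Add(5, Mul(I, Pow(22, Rational(1, 2)))), 2) ≈ Add(3.0000, Mul(46.904, I))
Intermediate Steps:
Function('U')(S, c) = Add(c, Mul(2, S))
Function('Q')(f) = -2 (Function('Q')(f) = Add(-3, Mul(f, Pow(f, -1))) = Add(-3, 1) = -2)
g = Mul(I, Pow(22, Rational(1, 2))) (g = Pow(Add(-2, -20), Rational(1, 2)) = Pow(-22, Rational(1, 2)) = Mul(I, Pow(22, Rational(1, 2))) ≈ Mul(4.6904, I))
I = 5
Pow(Add(I, g), 2) = Pow(Add(5, Mul(I, Pow(22, Rational(1, 2)))), 2)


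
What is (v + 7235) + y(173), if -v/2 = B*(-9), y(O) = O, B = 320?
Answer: 13168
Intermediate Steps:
v = 5760 (v = -640*(-9) = -2*(-2880) = 5760)
(v + 7235) + y(173) = (5760 + 7235) + 173 = 12995 + 173 = 13168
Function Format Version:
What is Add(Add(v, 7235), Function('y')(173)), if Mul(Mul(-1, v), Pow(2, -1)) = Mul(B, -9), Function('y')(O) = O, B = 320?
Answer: 13168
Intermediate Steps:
v = 5760 (v = Mul(-2, Mul(320, -9)) = Mul(-2, -2880) = 5760)
Add(Add(v, 7235), Function('y')(173)) = Add(Add(5760, 7235), 173) = Add(12995, 173) = 13168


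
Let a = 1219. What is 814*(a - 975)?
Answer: 198616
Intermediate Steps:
814*(a - 975) = 814*(1219 - 975) = 814*244 = 198616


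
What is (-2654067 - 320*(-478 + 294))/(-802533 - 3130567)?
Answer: 2595187/3933100 ≈ 0.65983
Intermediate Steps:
(-2654067 - 320*(-478 + 294))/(-802533 - 3130567) = (-2654067 - 320*(-184))/(-3933100) = (-2654067 + 58880)*(-1/3933100) = -2595187*(-1/3933100) = 2595187/3933100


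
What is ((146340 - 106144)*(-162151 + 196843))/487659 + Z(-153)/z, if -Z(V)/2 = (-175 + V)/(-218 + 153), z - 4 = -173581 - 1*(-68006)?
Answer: 3189693306615328/1115457379595 ≈ 2859.5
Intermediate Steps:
z = -105571 (z = 4 + (-173581 - 1*(-68006)) = 4 + (-173581 + 68006) = 4 - 105575 = -105571)
Z(V) = -70/13 + 2*V/65 (Z(V) = -2*(-175 + V)/(-218 + 153) = -2*(-175 + V)/(-65) = -2*(-175 + V)*(-1)/65 = -2*(35/13 - V/65) = -70/13 + 2*V/65)
((146340 - 106144)*(-162151 + 196843))/487659 + Z(-153)/z = ((146340 - 106144)*(-162151 + 196843))/487659 + (-70/13 + (2/65)*(-153))/(-105571) = (40196*34692)*(1/487659) + (-70/13 - 306/65)*(-1/105571) = 1394479632*(1/487659) - 656/65*(-1/105571) = 464826544/162553 + 656/6862115 = 3189693306615328/1115457379595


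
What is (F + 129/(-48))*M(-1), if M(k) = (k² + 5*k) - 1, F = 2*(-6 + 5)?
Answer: 375/16 ≈ 23.438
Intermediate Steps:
F = -2 (F = 2*(-1) = -2)
M(k) = -1 + k² + 5*k
(F + 129/(-48))*M(-1) = (-2 + 129/(-48))*(-1 + (-1)² + 5*(-1)) = (-2 + 129*(-1/48))*(-1 + 1 - 5) = (-2 - 43/16)*(-5) = -75/16*(-5) = 375/16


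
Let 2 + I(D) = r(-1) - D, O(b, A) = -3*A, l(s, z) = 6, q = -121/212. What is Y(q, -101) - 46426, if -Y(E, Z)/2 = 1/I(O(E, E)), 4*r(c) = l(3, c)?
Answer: -21773370/469 ≈ -46425.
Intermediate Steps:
q = -121/212 (q = -121*1/212 = -121/212 ≈ -0.57076)
r(c) = 3/2 (r(c) = (1/4)*6 = 3/2)
I(D) = -1/2 - D (I(D) = -2 + (3/2 - D) = -1/2 - D)
Y(E, Z) = -2/(-1/2 + 3*E) (Y(E, Z) = -2/(-1/2 - (-3)*E) = -2/(-1/2 + 3*E))
Y(q, -101) - 46426 = -4/(-1 + 6*(-121/212)) - 46426 = -4/(-1 - 363/106) - 46426 = -4/(-469/106) - 46426 = -4*(-106/469) - 46426 = 424/469 - 46426 = -21773370/469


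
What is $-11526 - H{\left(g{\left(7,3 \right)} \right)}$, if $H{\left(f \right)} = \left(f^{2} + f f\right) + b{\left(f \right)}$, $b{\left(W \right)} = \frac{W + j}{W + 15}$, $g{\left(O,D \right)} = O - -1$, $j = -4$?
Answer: $- \frac{268046}{23} \approx -11654.0$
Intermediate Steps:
$g{\left(O,D \right)} = 1 + O$ ($g{\left(O,D \right)} = O + 1 = 1 + O$)
$b{\left(W \right)} = \frac{-4 + W}{15 + W}$ ($b{\left(W \right)} = \frac{W - 4}{W + 15} = \frac{-4 + W}{15 + W}$)
$H{\left(f \right)} = 2 f^{2} + \frac{-4 + f}{15 + f}$ ($H{\left(f \right)} = \left(f^{2} + f f\right) + \frac{-4 + f}{15 + f} = \left(f^{2} + f^{2}\right) + \frac{-4 + f}{15 + f} = 2 f^{2} + \frac{-4 + f}{15 + f}$)
$-11526 - H{\left(g{\left(7,3 \right)} \right)} = -11526 - \frac{-4 + \left(1 + 7\right) + 2 \left(1 + 7\right)^{2} \left(15 + \left(1 + 7\right)\right)}{15 + \left(1 + 7\right)} = -11526 - \frac{-4 + 8 + 2 \cdot 8^{2} \left(15 + 8\right)}{15 + 8} = -11526 - \frac{-4 + 8 + 2 \cdot 64 \cdot 23}{23} = -11526 - \frac{-4 + 8 + 2944}{23} = -11526 - \frac{1}{23} \cdot 2948 = -11526 - \frac{2948}{23} = - \frac{268046}{23}$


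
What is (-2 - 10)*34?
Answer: -408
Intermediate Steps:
(-2 - 10)*34 = -12*34 = -408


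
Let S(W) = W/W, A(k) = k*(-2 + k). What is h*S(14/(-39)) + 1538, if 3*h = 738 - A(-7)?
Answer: 1763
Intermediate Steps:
S(W) = 1
h = 225 (h = (738 - (-7)*(-2 - 7))/3 = (738 - (-7)*(-9))/3 = (738 - 1*63)/3 = (738 - 63)/3 = (1/3)*675 = 225)
h*S(14/(-39)) + 1538 = 225*1 + 1538 = 225 + 1538 = 1763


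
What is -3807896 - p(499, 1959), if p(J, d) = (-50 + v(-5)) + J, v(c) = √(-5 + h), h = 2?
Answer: -3808345 - I*√3 ≈ -3.8083e+6 - 1.732*I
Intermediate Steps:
v(c) = I*√3 (v(c) = √(-5 + 2) = √(-3) = I*√3)
p(J, d) = -50 + J + I*√3 (p(J, d) = (-50 + I*√3) + J = -50 + J + I*√3)
-3807896 - p(499, 1959) = -3807896 - (-50 + 499 + I*√3) = -3807896 - (449 + I*√3) = -3807896 + (-449 - I*√3) = -3808345 - I*√3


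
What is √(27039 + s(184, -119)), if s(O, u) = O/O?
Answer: 52*√10 ≈ 164.44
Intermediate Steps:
s(O, u) = 1
√(27039 + s(184, -119)) = √(27039 + 1) = √27040 = 52*√10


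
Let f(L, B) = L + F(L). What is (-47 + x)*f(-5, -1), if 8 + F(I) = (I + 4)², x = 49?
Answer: -24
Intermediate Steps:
F(I) = -8 + (4 + I)² (F(I) = -8 + (I + 4)² = -8 + (4 + I)²)
f(L, B) = -8 + L + (4 + L)² (f(L, B) = L + (-8 + (4 + L)²) = -8 + L + (4 + L)²)
(-47 + x)*f(-5, -1) = (-47 + 49)*(-8 - 5 + (4 - 5)²) = 2*(-8 - 5 + (-1)²) = 2*(-8 - 5 + 1) = 2*(-12) = -24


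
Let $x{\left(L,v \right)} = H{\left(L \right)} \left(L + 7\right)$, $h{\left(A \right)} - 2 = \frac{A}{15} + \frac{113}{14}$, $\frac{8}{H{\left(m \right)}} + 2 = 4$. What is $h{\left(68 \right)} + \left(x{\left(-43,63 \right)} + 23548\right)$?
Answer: $\frac{4917907}{210} \approx 23419.0$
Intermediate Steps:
$H{\left(m \right)} = 4$ ($H{\left(m \right)} = \frac{8}{-2 + 4} = \frac{8}{2} = 8 \cdot \frac{1}{2} = 4$)
$h{\left(A \right)} = \frac{141}{14} + \frac{A}{15}$ ($h{\left(A \right)} = 2 + \left(\frac{A}{15} + \frac{113}{14}\right) = 2 + \left(\frac{113}{14} + \frac{A}{15}\right) = \frac{141}{14} + \frac{A}{15}$)
$x{\left(L,v \right)} = 28 + 4 L$ ($x{\left(L,v \right)} = 4 \left(L + 7\right) = 4 \left(7 + L\right) = 28 + 4 L$)
$h{\left(68 \right)} + \left(x{\left(-43,63 \right)} + 23548\right) = \left(\frac{141}{14} + \frac{1}{15} \cdot 68\right) + \left(\left(28 + 4 \left(-43\right)\right) + 23548\right) = \left(\frac{141}{14} + \frac{68}{15}\right) + \left(\left(28 - 172\right) + 23548\right) = \frac{3067}{210} + \left(-144 + 23548\right) = \frac{3067}{210} + 23404 = \frac{4917907}{210}$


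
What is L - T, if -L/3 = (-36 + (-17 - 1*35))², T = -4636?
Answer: -18596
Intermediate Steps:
L = -23232 (L = -3*(-36 + (-17 - 1*35))² = -3*(-36 + (-17 - 35))² = -3*(-36 - 52)² = -3*(-88)² = -3*7744 = -23232)
L - T = -23232 - 1*(-4636) = -23232 + 4636 = -18596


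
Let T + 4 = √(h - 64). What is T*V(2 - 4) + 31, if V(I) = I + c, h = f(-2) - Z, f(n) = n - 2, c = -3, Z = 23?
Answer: 51 - 5*I*√91 ≈ 51.0 - 47.697*I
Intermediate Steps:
f(n) = -2 + n
h = -27 (h = (-2 - 2) - 1*23 = -4 - 23 = -27)
V(I) = -3 + I (V(I) = I - 3 = -3 + I)
T = -4 + I*√91 (T = -4 + √(-27 - 64) = -4 + √(-91) = -4 + I*√91 ≈ -4.0 + 9.5394*I)
T*V(2 - 4) + 31 = (-4 + I*√91)*(-3 + (2 - 4)) + 31 = (-4 + I*√91)*(-3 - 2) + 31 = (-4 + I*√91)*(-5) + 31 = (20 - 5*I*√91) + 31 = 51 - 5*I*√91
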